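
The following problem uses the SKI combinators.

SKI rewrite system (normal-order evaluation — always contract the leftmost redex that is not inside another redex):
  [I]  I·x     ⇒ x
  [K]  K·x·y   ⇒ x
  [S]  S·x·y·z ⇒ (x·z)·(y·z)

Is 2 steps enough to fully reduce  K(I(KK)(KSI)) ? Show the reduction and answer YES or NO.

  start: K(I(KK)(KSI))
  step 1: K(KK(KSI))
  step 2: KK

Answer: YES — reaches normal form KK in 2 ≤ 2 steps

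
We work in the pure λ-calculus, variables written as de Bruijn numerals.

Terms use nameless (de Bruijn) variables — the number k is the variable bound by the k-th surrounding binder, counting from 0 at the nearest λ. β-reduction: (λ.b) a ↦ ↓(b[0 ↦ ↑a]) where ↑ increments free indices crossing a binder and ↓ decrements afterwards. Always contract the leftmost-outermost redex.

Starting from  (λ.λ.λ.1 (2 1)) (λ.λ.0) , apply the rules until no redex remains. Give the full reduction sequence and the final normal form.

Answer: normal form = λ.λ.1 (λ.0)  (in 2 steps)

Derivation:
  start: (λ.λ.λ.1 (2 1)) (λ.λ.0)
  step 1: λ.λ.1 ((λ.λ.0) 1)
  step 2: λ.λ.1 (λ.0)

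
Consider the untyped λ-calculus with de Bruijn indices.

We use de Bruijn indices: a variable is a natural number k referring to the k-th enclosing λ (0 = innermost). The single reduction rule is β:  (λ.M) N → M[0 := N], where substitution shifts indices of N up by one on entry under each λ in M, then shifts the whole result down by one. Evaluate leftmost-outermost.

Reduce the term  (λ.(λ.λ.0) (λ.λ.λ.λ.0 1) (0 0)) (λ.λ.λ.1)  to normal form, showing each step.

Answer: normal form = λ.λ.1  (in 4 steps)

Reduction:
  start: (λ.(λ.λ.0) (λ.λ.λ.λ.0 1) (0 0)) (λ.λ.λ.1)
  [1] (λ.λ.0) (λ.λ.λ.λ.0 1) ((λ.λ.λ.1) (λ.λ.λ.1))
  [2] (λ.0) ((λ.λ.λ.1) (λ.λ.λ.1))
  [3] (λ.λ.λ.1) (λ.λ.λ.1)
  [4] λ.λ.1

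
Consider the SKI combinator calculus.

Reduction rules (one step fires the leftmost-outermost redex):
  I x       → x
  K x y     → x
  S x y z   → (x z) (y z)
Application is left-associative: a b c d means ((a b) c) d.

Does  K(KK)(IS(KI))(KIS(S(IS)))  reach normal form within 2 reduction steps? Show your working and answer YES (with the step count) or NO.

  start: K(KK)(IS(KI))(KIS(S(IS)))
  step 1: KK(KIS(S(IS)))
  step 2: K

Answer: YES — reaches normal form K in 2 ≤ 2 steps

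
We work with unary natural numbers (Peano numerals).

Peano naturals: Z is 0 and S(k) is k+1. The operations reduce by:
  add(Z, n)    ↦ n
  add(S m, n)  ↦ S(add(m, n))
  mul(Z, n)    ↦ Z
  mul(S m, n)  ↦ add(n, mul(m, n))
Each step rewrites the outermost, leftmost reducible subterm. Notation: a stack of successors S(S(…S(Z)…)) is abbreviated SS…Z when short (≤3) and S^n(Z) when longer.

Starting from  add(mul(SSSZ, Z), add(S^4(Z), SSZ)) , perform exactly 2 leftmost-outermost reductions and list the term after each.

Answer: after 2 steps: add(mul(SSZ, Z), add(S^4(Z), SSZ))

Working:
  start: add(mul(SSSZ, Z), add(S^4(Z), SSZ))
  →1  add(add(Z, mul(SSZ, Z)), add(S^4(Z), SSZ))
  →2  add(mul(SSZ, Z), add(S^4(Z), SSZ))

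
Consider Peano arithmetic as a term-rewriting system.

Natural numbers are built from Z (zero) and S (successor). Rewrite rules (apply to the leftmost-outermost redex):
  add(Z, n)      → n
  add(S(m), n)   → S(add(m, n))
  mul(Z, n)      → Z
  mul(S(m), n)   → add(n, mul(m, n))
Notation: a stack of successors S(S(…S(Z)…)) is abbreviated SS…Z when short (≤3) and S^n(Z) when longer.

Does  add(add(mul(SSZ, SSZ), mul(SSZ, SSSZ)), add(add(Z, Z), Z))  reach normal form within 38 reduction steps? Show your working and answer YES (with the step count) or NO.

  start: add(add(mul(SSZ, SSZ), mul(SSZ, SSSZ)), add(add(Z, Z), Z))
  →1  add(add(add(SSZ, mul(SZ, SSZ)), mul(SSZ, SSSZ)), add(add(Z, Z), Z))
  →2  add(add(S(add(SZ, mul(SZ, SSZ))), mul(SSZ, SSSZ)), add(add(Z, Z), Z))
  →3  add(S(add(add(SZ, mul(SZ, SSZ)), mul(SSZ, SSSZ))), add(add(Z, Z), Z))
  →4  S(add(add(add(SZ, mul(SZ, SSZ)), mul(SSZ, SSSZ)), add(add(Z, Z), Z)))
  →5  S(add(add(S(add(Z, mul(SZ, SSZ))), mul(SSZ, SSSZ)), add(add(Z, Z), Z)))
  →6  S(add(S(add(add(Z, mul(SZ, SSZ)), mul(SSZ, SSSZ))), add(add(Z, Z), Z)))
  →7  S(S(add(add(add(Z, mul(SZ, SSZ)), mul(SSZ, SSSZ)), add(add(Z, Z), Z))))
  →8  S(S(add(add(mul(SZ, SSZ), mul(SSZ, SSSZ)), add(add(Z, Z), Z))))
  →9  S(S(add(add(add(SSZ, mul(Z, SSZ)), mul(SSZ, SSSZ)), add(add(Z, Z), Z))))
  →10  S(S(add(add(S(add(SZ, mul(Z, SSZ))), mul(SSZ, SSSZ)), add(add(Z, Z), Z))))
  →11  S(S(add(S(add(add(SZ, mul(Z, SSZ)), mul(SSZ, SSSZ))), add(add(Z, Z), Z))))
  →12  S(S(S(add(add(add(SZ, mul(Z, SSZ)), mul(SSZ, SSSZ)), add(add(Z, Z), Z)))))
  →13  S(S(S(add(add(S(add(Z, mul(Z, SSZ))), mul(SSZ, SSSZ)), add(add(Z, Z), Z)))))
  →14  S(S(S(add(S(add(add(Z, mul(Z, SSZ)), mul(SSZ, SSSZ))), add(add(Z, Z), Z)))))
  →15  S(S(S(S(add(add(add(Z, mul(Z, SSZ)), mul(SSZ, SSSZ)), add(add(Z, Z), Z))))))
  →16  S(S(S(S(add(add(mul(Z, SSZ), mul(SSZ, SSSZ)), add(add(Z, Z), Z))))))
  →17  S(S(S(S(add(add(Z, mul(SSZ, SSSZ)), add(add(Z, Z), Z))))))
  →18  S(S(S(S(add(mul(SSZ, SSSZ), add(add(Z, Z), Z))))))
  →19  S(S(S(S(add(add(SSSZ, mul(SZ, SSSZ)), add(add(Z, Z), Z))))))
  →20  S(S(S(S(add(S(add(SSZ, mul(SZ, SSSZ))), add(add(Z, Z), Z))))))
  →21  S(S(S(S(S(add(add(SSZ, mul(SZ, SSSZ)), add(add(Z, Z), Z)))))))
  →22  S(S(S(S(S(add(S(add(SZ, mul(SZ, SSSZ))), add(add(Z, Z), Z)))))))
  →23  S(S(S(S(S(S(add(add(SZ, mul(SZ, SSSZ)), add(add(Z, Z), Z))))))))
  →24  S(S(S(S(S(S(add(S(add(Z, mul(SZ, SSSZ))), add(add(Z, Z), Z))))))))
  →25  S(S(S(S(S(S(S(add(add(Z, mul(SZ, SSSZ)), add(add(Z, Z), Z)))))))))
  →26  S(S(S(S(S(S(S(add(mul(SZ, SSSZ), add(add(Z, Z), Z)))))))))
  →27  S(S(S(S(S(S(S(add(add(SSSZ, mul(Z, SSSZ)), add(add(Z, Z), Z)))))))))
  →28  S(S(S(S(S(S(S(add(S(add(SSZ, mul(Z, SSSZ))), add(add(Z, Z), Z)))))))))
  →29  S(S(S(S(S(S(S(S(add(add(SSZ, mul(Z, SSSZ)), add(add(Z, Z), Z))))))))))
  →30  S(S(S(S(S(S(S(S(add(S(add(SZ, mul(Z, SSSZ))), add(add(Z, Z), Z))))))))))
  →31  S(S(S(S(S(S(S(S(S(add(add(SZ, mul(Z, SSSZ)), add(add(Z, Z), Z)))))))))))
  →32  S(S(S(S(S(S(S(S(S(add(S(add(Z, mul(Z, SSSZ))), add(add(Z, Z), Z)))))))))))
  →33  S(S(S(S(S(S(S(S(S(S(add(add(Z, mul(Z, SSSZ)), add(add(Z, Z), Z))))))))))))
  →34  S(S(S(S(S(S(S(S(S(S(add(mul(Z, SSSZ), add(add(Z, Z), Z))))))))))))
  →35  S(S(S(S(S(S(S(S(S(S(add(Z, add(add(Z, Z), Z))))))))))))
  →36  S(S(S(S(S(S(S(S(S(S(add(add(Z, Z), Z)))))))))))
  →37  S(S(S(S(S(S(S(S(S(S(add(Z, Z)))))))))))
  →38  S^10(Z)

Answer: YES — reaches normal form S^10(Z) in 38 ≤ 38 steps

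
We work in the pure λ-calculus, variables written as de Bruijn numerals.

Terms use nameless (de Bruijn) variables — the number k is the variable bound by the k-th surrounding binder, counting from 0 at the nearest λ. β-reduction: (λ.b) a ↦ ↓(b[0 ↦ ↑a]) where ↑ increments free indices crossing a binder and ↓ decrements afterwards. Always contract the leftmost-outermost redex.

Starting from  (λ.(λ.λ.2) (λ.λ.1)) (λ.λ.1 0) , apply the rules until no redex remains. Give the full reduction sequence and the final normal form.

Answer: normal form = λ.λ.λ.1 0  (in 2 steps)

Reduction:
  start: (λ.(λ.λ.2) (λ.λ.1)) (λ.λ.1 0)
  [1] (λ.λ.λ.λ.1 0) (λ.λ.1)
  [2] λ.λ.λ.1 0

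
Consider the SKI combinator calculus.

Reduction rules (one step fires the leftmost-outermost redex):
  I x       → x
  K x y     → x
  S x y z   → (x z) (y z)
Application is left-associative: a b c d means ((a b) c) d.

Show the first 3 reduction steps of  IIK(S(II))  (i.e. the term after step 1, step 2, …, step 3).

  start: IIK(S(II))
  →1  IK(S(II))
  →2  K(S(II))
  →3  K(SI)

Answer: after 3 steps: K(SI)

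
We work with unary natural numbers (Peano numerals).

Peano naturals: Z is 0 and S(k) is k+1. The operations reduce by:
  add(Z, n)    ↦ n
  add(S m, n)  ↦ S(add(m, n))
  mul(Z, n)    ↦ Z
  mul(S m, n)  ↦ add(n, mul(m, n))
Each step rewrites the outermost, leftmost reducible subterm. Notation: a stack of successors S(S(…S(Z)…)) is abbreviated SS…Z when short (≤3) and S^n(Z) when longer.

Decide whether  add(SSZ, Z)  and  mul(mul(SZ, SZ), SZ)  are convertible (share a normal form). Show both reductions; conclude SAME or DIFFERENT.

Answer: DIFFERENT — A ⇓ SSZ, B ⇓ SZ

Reduction:
Term A:
  start: add(SSZ, Z)
  →1  S(add(SZ, Z))
  →2  S(S(add(Z, Z)))
  →3  SSZ

Term B:
  start: mul(mul(SZ, SZ), SZ)
  →1  mul(add(SZ, mul(Z, SZ)), SZ)
  →2  mul(S(add(Z, mul(Z, SZ))), SZ)
  →3  add(SZ, mul(add(Z, mul(Z, SZ)), SZ))
  →4  S(add(Z, mul(add(Z, mul(Z, SZ)), SZ)))
  →5  S(mul(add(Z, mul(Z, SZ)), SZ))
  →6  S(mul(mul(Z, SZ), SZ))
  →7  S(mul(Z, SZ))
  →8  SZ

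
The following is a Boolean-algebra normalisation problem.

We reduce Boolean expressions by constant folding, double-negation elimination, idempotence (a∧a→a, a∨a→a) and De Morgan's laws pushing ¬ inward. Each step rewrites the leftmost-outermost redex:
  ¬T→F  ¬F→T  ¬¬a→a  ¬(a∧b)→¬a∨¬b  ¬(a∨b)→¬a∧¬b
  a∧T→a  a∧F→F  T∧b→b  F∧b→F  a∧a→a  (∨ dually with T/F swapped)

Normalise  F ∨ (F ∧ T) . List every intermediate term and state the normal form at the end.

Answer: normal form = F  (in 2 steps)

Working:
  start: F ∨ (F ∧ T)
  [1] F ∧ T
  [2] F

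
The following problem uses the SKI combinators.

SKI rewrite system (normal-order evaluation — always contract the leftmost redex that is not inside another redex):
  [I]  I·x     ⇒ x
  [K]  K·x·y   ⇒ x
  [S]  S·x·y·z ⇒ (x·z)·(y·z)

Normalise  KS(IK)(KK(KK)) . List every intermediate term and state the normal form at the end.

  start: KS(IK)(KK(KK))
  →1  S(KK(KK))
  →2  SK

Answer: normal form = SK  (in 2 steps)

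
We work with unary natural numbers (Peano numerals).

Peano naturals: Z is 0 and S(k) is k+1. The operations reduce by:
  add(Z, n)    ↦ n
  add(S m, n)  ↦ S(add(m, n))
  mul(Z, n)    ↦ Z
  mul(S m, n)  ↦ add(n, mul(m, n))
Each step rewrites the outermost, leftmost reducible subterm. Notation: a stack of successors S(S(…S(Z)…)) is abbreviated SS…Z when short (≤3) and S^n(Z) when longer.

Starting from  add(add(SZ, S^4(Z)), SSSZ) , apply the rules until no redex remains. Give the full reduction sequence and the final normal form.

Answer: normal form = S^8(Z)  (in 8 steps)

Derivation:
  start: add(add(SZ, S^4(Z)), SSSZ)
  [1] add(S(add(Z, S^4(Z))), SSSZ)
  [2] S(add(add(Z, S^4(Z)), SSSZ))
  [3] S(add(S^4(Z), SSSZ))
  [4] S(S(add(SSSZ, SSSZ)))
  [5] S(S(S(add(SSZ, SSSZ))))
  [6] S(S(S(S(add(SZ, SSSZ)))))
  [7] S(S(S(S(S(add(Z, SSSZ))))))
  [8] S^8(Z)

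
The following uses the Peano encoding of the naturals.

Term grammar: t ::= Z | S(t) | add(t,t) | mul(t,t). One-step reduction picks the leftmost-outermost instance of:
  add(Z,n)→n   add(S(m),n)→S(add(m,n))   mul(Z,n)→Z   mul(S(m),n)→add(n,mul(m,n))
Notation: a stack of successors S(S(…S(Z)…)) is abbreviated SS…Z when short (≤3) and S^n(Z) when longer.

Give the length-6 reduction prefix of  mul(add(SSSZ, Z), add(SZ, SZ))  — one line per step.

Answer: after 6 steps: S(S(add(Z, mul(add(SSZ, Z), add(SZ, SZ)))))

Reduction:
  start: mul(add(SSSZ, Z), add(SZ, SZ))
  step 1: mul(S(add(SSZ, Z)), add(SZ, SZ))
  step 2: add(add(SZ, SZ), mul(add(SSZ, Z), add(SZ, SZ)))
  step 3: add(S(add(Z, SZ)), mul(add(SSZ, Z), add(SZ, SZ)))
  step 4: S(add(add(Z, SZ), mul(add(SSZ, Z), add(SZ, SZ))))
  step 5: S(add(SZ, mul(add(SSZ, Z), add(SZ, SZ))))
  step 6: S(S(add(Z, mul(add(SSZ, Z), add(SZ, SZ)))))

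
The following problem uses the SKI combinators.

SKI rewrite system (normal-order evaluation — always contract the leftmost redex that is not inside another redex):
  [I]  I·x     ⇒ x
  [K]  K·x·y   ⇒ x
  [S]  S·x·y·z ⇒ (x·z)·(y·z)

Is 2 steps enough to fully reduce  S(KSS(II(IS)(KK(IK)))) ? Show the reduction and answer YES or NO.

  start: S(KSS(II(IS)(KK(IK))))
  step 1: S(S(II(IS)(KK(IK))))
  step 2: S(S(I(IS)(KK(IK))))

Answer: NO — after 2 steps the term is S(S(I(IS)(KK(IK)))), not yet normal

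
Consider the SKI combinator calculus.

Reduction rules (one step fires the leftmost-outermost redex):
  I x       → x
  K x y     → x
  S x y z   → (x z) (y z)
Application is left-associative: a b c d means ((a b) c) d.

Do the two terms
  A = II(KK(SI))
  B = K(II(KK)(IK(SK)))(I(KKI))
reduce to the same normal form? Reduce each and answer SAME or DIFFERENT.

Answer: SAME — A ⇓ K, B ⇓ K

Reduction:
Term A:
  start: II(KK(SI))
  step 1: I(KK(SI))
  step 2: KK(SI)
  step 3: K

Term B:
  start: K(II(KK)(IK(SK)))(I(KKI))
  step 1: II(KK)(IK(SK))
  step 2: I(KK)(IK(SK))
  step 3: KK(IK(SK))
  step 4: K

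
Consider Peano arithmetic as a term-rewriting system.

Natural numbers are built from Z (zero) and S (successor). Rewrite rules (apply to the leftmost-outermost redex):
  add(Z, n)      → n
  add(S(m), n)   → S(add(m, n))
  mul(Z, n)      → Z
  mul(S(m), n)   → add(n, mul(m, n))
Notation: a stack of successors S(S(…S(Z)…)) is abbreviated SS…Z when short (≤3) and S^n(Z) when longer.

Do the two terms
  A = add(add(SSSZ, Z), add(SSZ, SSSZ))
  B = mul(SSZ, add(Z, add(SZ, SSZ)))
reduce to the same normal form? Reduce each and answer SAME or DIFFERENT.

Answer: DIFFERENT — A ⇓ S^8(Z), B ⇓ S^6(Z)

Reduction:
Term A:
  start: add(add(SSSZ, Z), add(SSZ, SSSZ))
  step 1: add(S(add(SSZ, Z)), add(SSZ, SSSZ))
  step 2: S(add(add(SSZ, Z), add(SSZ, SSSZ)))
  step 3: S(add(S(add(SZ, Z)), add(SSZ, SSSZ)))
  step 4: S(S(add(add(SZ, Z), add(SSZ, SSSZ))))
  step 5: S(S(add(S(add(Z, Z)), add(SSZ, SSSZ))))
  step 6: S(S(S(add(add(Z, Z), add(SSZ, SSSZ)))))
  step 7: S(S(S(add(Z, add(SSZ, SSSZ)))))
  step 8: S(S(S(add(SSZ, SSSZ))))
  step 9: S(S(S(S(add(SZ, SSSZ)))))
  step 10: S(S(S(S(S(add(Z, SSSZ))))))
  step 11: S^8(Z)

Term B:
  start: mul(SSZ, add(Z, add(SZ, SSZ)))
  step 1: add(add(Z, add(SZ, SSZ)), mul(SZ, add(Z, add(SZ, SSZ))))
  step 2: add(add(SZ, SSZ), mul(SZ, add(Z, add(SZ, SSZ))))
  step 3: add(S(add(Z, SSZ)), mul(SZ, add(Z, add(SZ, SSZ))))
  step 4: S(add(add(Z, SSZ), mul(SZ, add(Z, add(SZ, SSZ)))))
  step 5: S(add(SSZ, mul(SZ, add(Z, add(SZ, SSZ)))))
  step 6: S(S(add(SZ, mul(SZ, add(Z, add(SZ, SSZ))))))
  step 7: S(S(S(add(Z, mul(SZ, add(Z, add(SZ, SSZ)))))))
  step 8: S(S(S(mul(SZ, add(Z, add(SZ, SSZ))))))
  step 9: S(S(S(add(add(Z, add(SZ, SSZ)), mul(Z, add(Z, add(SZ, SSZ)))))))
  step 10: S(S(S(add(add(SZ, SSZ), mul(Z, add(Z, add(SZ, SSZ)))))))
  step 11: S(S(S(add(S(add(Z, SSZ)), mul(Z, add(Z, add(SZ, SSZ)))))))
  step 12: S(S(S(S(add(add(Z, SSZ), mul(Z, add(Z, add(SZ, SSZ))))))))
  step 13: S(S(S(S(add(SSZ, mul(Z, add(Z, add(SZ, SSZ))))))))
  step 14: S(S(S(S(S(add(SZ, mul(Z, add(Z, add(SZ, SSZ)))))))))
  step 15: S(S(S(S(S(S(add(Z, mul(Z, add(Z, add(SZ, SSZ))))))))))
  step 16: S(S(S(S(S(S(mul(Z, add(Z, add(SZ, SSZ)))))))))
  step 17: S^6(Z)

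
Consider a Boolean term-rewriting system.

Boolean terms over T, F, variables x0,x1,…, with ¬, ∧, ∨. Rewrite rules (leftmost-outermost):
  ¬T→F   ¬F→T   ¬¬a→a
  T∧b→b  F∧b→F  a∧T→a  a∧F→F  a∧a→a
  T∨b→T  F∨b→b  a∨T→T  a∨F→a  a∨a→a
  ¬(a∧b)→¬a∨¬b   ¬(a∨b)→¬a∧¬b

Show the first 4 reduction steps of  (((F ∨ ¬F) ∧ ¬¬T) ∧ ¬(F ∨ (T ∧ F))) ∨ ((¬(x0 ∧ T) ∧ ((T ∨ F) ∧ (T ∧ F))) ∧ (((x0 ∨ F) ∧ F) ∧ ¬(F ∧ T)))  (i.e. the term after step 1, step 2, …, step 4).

Answer: after 4 steps: (T ∧ ¬(F ∨ (T ∧ F))) ∨ ((¬(x0 ∧ T) ∧ ((T ∨ F) ∧ (T ∧ F))) ∧ (((x0 ∨ F) ∧ F) ∧ ¬(F ∧ T)))

Derivation:
  start: (((F ∨ ¬F) ∧ ¬¬T) ∧ ¬(F ∨ (T ∧ F))) ∨ ((¬(x0 ∧ T) ∧ ((T ∨ F) ∧ (T ∧ F))) ∧ (((x0 ∨ F) ∧ F) ∧ ¬(F ∧ T)))
  [1] ((¬F ∧ ¬¬T) ∧ ¬(F ∨ (T ∧ F))) ∨ ((¬(x0 ∧ T) ∧ ((T ∨ F) ∧ (T ∧ F))) ∧ (((x0 ∨ F) ∧ F) ∧ ¬(F ∧ T)))
  [2] ((T ∧ ¬¬T) ∧ ¬(F ∨ (T ∧ F))) ∨ ((¬(x0 ∧ T) ∧ ((T ∨ F) ∧ (T ∧ F))) ∧ (((x0 ∨ F) ∧ F) ∧ ¬(F ∧ T)))
  [3] (¬¬T ∧ ¬(F ∨ (T ∧ F))) ∨ ((¬(x0 ∧ T) ∧ ((T ∨ F) ∧ (T ∧ F))) ∧ (((x0 ∨ F) ∧ F) ∧ ¬(F ∧ T)))
  [4] (T ∧ ¬(F ∨ (T ∧ F))) ∨ ((¬(x0 ∧ T) ∧ ((T ∨ F) ∧ (T ∧ F))) ∧ (((x0 ∨ F) ∧ F) ∧ ¬(F ∧ T)))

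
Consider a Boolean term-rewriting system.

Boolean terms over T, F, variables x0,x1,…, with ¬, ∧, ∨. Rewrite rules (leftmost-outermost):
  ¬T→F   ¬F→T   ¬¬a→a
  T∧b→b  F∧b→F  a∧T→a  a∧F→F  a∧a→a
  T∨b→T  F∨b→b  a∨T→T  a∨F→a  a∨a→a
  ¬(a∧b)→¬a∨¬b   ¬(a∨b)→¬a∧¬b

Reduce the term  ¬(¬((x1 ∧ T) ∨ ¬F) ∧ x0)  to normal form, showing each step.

Answer: normal form = T  (in 6 steps)

Derivation:
  start: ¬(¬((x1 ∧ T) ∨ ¬F) ∧ x0)
  →1  ¬¬((x1 ∧ T) ∨ ¬F) ∨ ¬x0
  →2  ((x1 ∧ T) ∨ ¬F) ∨ ¬x0
  →3  (x1 ∨ ¬F) ∨ ¬x0
  →4  (x1 ∨ T) ∨ ¬x0
  →5  T ∨ ¬x0
  →6  T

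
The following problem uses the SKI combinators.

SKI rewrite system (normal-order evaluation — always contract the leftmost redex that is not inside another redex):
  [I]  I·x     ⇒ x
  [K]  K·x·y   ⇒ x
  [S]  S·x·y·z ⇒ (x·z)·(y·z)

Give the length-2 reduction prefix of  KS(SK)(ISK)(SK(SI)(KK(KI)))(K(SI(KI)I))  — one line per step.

  start: KS(SK)(ISK)(SK(SI)(KK(KI)))(K(SI(KI)I))
  step 1: S(ISK)(SK(SI)(KK(KI)))(K(SI(KI)I))
  step 2: ISK(K(SI(KI)I))(SK(SI)(KK(KI))(K(SI(KI)I)))

Answer: after 2 steps: ISK(K(SI(KI)I))(SK(SI)(KK(KI))(K(SI(KI)I)))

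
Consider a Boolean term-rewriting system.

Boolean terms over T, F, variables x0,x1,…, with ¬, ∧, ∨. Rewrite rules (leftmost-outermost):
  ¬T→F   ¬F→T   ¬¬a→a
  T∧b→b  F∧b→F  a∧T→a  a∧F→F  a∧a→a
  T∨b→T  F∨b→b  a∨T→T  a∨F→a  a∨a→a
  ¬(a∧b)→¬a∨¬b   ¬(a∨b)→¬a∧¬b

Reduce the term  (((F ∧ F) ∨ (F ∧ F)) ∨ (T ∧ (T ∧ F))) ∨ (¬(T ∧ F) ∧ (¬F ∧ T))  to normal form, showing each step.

Answer: normal form = T  (in 13 steps)

Working:
  start: (((F ∧ F) ∨ (F ∧ F)) ∨ (T ∧ (T ∧ F))) ∨ (¬(T ∧ F) ∧ (¬F ∧ T))
  [1] ((F ∧ F) ∨ (T ∧ (T ∧ F))) ∨ (¬(T ∧ F) ∧ (¬F ∧ T))
  [2] (F ∨ (T ∧ (T ∧ F))) ∨ (¬(T ∧ F) ∧ (¬F ∧ T))
  [3] (T ∧ (T ∧ F)) ∨ (¬(T ∧ F) ∧ (¬F ∧ T))
  [4] (T ∧ F) ∨ (¬(T ∧ F) ∧ (¬F ∧ T))
  [5] F ∨ (¬(T ∧ F) ∧ (¬F ∧ T))
  [6] ¬(T ∧ F) ∧ (¬F ∧ T)
  [7] (¬T ∨ ¬F) ∧ (¬F ∧ T)
  [8] (F ∨ ¬F) ∧ (¬F ∧ T)
  [9] ¬F ∧ (¬F ∧ T)
  [10] T ∧ (¬F ∧ T)
  [11] ¬F ∧ T
  [12] ¬F
  [13] T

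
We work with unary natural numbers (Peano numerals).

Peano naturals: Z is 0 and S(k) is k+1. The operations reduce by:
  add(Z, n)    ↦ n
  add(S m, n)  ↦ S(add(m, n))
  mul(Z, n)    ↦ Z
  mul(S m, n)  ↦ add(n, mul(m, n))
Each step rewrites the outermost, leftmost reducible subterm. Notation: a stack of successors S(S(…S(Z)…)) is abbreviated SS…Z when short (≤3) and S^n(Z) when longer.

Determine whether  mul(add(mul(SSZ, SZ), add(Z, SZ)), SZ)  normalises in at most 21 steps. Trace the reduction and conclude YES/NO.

  start: mul(add(mul(SSZ, SZ), add(Z, SZ)), SZ)
  →1  mul(add(add(SZ, mul(SZ, SZ)), add(Z, SZ)), SZ)
  →2  mul(add(S(add(Z, mul(SZ, SZ))), add(Z, SZ)), SZ)
  →3  mul(S(add(add(Z, mul(SZ, SZ)), add(Z, SZ))), SZ)
  →4  add(SZ, mul(add(add(Z, mul(SZ, SZ)), add(Z, SZ)), SZ))
  →5  S(add(Z, mul(add(add(Z, mul(SZ, SZ)), add(Z, SZ)), SZ)))
  →6  S(mul(add(add(Z, mul(SZ, SZ)), add(Z, SZ)), SZ))
  →7  S(mul(add(mul(SZ, SZ), add(Z, SZ)), SZ))
  →8  S(mul(add(add(SZ, mul(Z, SZ)), add(Z, SZ)), SZ))
  →9  S(mul(add(S(add(Z, mul(Z, SZ))), add(Z, SZ)), SZ))
  →10  S(mul(S(add(add(Z, mul(Z, SZ)), add(Z, SZ))), SZ))
  →11  S(add(SZ, mul(add(add(Z, mul(Z, SZ)), add(Z, SZ)), SZ)))
  →12  S(S(add(Z, mul(add(add(Z, mul(Z, SZ)), add(Z, SZ)), SZ))))
  →13  S(S(mul(add(add(Z, mul(Z, SZ)), add(Z, SZ)), SZ)))
  →14  S(S(mul(add(mul(Z, SZ), add(Z, SZ)), SZ)))
  →15  S(S(mul(add(Z, add(Z, SZ)), SZ)))
  →16  S(S(mul(add(Z, SZ), SZ)))
  →17  S(S(mul(SZ, SZ)))
  →18  S(S(add(SZ, mul(Z, SZ))))
  →19  S(S(S(add(Z, mul(Z, SZ)))))
  →20  S(S(S(mul(Z, SZ))))
  →21  SSSZ

Answer: YES — reaches normal form SSSZ in 21 ≤ 21 steps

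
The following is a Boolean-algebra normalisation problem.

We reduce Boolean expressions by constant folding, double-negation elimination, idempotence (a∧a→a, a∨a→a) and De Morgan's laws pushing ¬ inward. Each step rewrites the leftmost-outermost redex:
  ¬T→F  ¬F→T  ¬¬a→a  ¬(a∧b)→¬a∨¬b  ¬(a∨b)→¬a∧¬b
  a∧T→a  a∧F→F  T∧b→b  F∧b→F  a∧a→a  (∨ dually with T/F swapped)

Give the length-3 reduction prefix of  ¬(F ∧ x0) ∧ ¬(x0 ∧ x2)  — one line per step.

  start: ¬(F ∧ x0) ∧ ¬(x0 ∧ x2)
  [1] (¬F ∨ ¬x0) ∧ ¬(x0 ∧ x2)
  [2] (T ∨ ¬x0) ∧ ¬(x0 ∧ x2)
  [3] T ∧ ¬(x0 ∧ x2)

Answer: after 3 steps: T ∧ ¬(x0 ∧ x2)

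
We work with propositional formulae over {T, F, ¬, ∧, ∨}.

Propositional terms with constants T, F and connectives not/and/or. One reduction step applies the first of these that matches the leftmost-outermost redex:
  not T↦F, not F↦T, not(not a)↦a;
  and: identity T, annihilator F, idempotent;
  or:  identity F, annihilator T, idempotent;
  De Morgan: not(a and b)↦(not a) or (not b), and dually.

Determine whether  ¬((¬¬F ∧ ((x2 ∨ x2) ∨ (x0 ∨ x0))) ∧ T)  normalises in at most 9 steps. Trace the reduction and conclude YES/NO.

  start: ¬((¬¬F ∧ ((x2 ∨ x2) ∨ (x0 ∨ x0))) ∧ T)
  [1] ¬(¬¬F ∧ ((x2 ∨ x2) ∨ (x0 ∨ x0))) ∨ ¬T
  [2] (¬¬¬F ∨ ¬((x2 ∨ x2) ∨ (x0 ∨ x0))) ∨ ¬T
  [3] (¬F ∨ ¬((x2 ∨ x2) ∨ (x0 ∨ x0))) ∨ ¬T
  [4] (T ∨ ¬((x2 ∨ x2) ∨ (x0 ∨ x0))) ∨ ¬T
  [5] T ∨ ¬T
  [6] T

Answer: YES — reaches normal form T in 6 ≤ 9 steps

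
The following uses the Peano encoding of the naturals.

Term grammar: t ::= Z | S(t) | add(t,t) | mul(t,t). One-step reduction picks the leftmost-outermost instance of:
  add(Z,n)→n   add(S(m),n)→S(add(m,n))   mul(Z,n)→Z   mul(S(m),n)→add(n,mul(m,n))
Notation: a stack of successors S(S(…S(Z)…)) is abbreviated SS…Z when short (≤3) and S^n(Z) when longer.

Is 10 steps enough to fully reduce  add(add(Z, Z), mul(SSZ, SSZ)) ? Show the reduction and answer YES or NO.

  start: add(add(Z, Z), mul(SSZ, SSZ))
  →1  add(Z, mul(SSZ, SSZ))
  →2  mul(SSZ, SSZ)
  →3  add(SSZ, mul(SZ, SSZ))
  →4  S(add(SZ, mul(SZ, SSZ)))
  →5  S(S(add(Z, mul(SZ, SSZ))))
  →6  S(S(mul(SZ, SSZ)))
  →7  S(S(add(SSZ, mul(Z, SSZ))))
  →8  S(S(S(add(SZ, mul(Z, SSZ)))))
  →9  S(S(S(S(add(Z, mul(Z, SSZ))))))
  →10  S(S(S(S(mul(Z, SSZ)))))

Answer: NO — after 10 steps the term is S(S(S(S(mul(Z, SSZ))))), not yet normal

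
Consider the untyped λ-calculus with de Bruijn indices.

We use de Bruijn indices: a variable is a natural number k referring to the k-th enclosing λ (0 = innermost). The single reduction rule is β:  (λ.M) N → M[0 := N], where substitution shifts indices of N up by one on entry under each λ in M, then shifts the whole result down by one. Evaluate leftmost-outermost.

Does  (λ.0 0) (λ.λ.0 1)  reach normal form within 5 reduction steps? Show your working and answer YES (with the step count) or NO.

Answer: YES — reaches normal form λ.0 (λ.λ.0 1) in 2 ≤ 5 steps

Derivation:
  start: (λ.0 0) (λ.λ.0 1)
  [1] (λ.λ.0 1) (λ.λ.0 1)
  [2] λ.0 (λ.λ.0 1)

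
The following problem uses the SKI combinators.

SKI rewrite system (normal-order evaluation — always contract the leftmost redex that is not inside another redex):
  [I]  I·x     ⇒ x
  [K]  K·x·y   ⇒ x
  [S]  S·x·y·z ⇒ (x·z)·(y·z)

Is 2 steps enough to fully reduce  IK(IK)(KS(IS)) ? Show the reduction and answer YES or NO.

Answer: NO — after 2 steps the term is IK, not yet normal

Derivation:
  start: IK(IK)(KS(IS))
  step 1: K(IK)(KS(IS))
  step 2: IK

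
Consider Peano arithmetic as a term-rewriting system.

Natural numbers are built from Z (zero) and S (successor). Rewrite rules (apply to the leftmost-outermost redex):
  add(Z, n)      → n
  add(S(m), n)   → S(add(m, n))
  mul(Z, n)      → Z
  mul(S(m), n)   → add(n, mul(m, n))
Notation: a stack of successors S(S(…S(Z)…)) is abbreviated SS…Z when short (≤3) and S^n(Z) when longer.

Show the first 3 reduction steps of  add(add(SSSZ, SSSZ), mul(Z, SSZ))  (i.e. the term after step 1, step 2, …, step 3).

  start: add(add(SSSZ, SSSZ), mul(Z, SSZ))
  step 1: add(S(add(SSZ, SSSZ)), mul(Z, SSZ))
  step 2: S(add(add(SSZ, SSSZ), mul(Z, SSZ)))
  step 3: S(add(S(add(SZ, SSSZ)), mul(Z, SSZ)))

Answer: after 3 steps: S(add(S(add(SZ, SSSZ)), mul(Z, SSZ)))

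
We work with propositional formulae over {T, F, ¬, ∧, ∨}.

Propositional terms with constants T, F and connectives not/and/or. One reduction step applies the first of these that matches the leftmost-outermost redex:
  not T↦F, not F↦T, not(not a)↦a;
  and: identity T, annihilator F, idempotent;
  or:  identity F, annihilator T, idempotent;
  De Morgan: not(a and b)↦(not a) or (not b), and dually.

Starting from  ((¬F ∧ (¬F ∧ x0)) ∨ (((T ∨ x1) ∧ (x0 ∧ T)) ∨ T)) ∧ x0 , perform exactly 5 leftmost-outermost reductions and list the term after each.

  start: ((¬F ∧ (¬F ∧ x0)) ∨ (((T ∨ x1) ∧ (x0 ∧ T)) ∨ T)) ∧ x0
  step 1: ((T ∧ (¬F ∧ x0)) ∨ (((T ∨ x1) ∧ (x0 ∧ T)) ∨ T)) ∧ x0
  step 2: ((¬F ∧ x0) ∨ (((T ∨ x1) ∧ (x0 ∧ T)) ∨ T)) ∧ x0
  step 3: ((T ∧ x0) ∨ (((T ∨ x1) ∧ (x0 ∧ T)) ∨ T)) ∧ x0
  step 4: (x0 ∨ (((T ∨ x1) ∧ (x0 ∧ T)) ∨ T)) ∧ x0
  step 5: (x0 ∨ T) ∧ x0

Answer: after 5 steps: (x0 ∨ T) ∧ x0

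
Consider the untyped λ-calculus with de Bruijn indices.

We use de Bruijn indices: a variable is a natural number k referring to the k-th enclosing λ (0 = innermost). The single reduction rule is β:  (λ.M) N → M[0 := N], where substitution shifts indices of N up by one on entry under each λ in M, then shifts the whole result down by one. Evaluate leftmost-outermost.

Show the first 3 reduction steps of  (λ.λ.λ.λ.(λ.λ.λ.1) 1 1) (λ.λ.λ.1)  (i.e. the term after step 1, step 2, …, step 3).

Answer: after 3 steps: λ.λ.λ.λ.2

Reduction:
  start: (λ.λ.λ.λ.(λ.λ.λ.1) 1 1) (λ.λ.λ.1)
  [1] λ.λ.λ.(λ.λ.λ.1) 1 1
  [2] λ.λ.λ.(λ.λ.1) 1
  [3] λ.λ.λ.λ.2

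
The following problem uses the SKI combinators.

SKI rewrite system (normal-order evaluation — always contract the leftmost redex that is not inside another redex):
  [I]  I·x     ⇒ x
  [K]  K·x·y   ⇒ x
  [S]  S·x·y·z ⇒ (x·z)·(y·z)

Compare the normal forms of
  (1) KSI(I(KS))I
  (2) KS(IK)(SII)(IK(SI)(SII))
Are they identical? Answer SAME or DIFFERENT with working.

Answer: DIFFERENT — A ⇓ S(KS)I, B ⇓ S(SII)(SI)

Working:
Term A:
  start: KSI(I(KS))I
  →1  S(I(KS))I
  →2  S(KS)I

Term B:
  start: KS(IK)(SII)(IK(SI)(SII))
  →1  S(SII)(IK(SI)(SII))
  →2  S(SII)(K(SI)(SII))
  →3  S(SII)(SI)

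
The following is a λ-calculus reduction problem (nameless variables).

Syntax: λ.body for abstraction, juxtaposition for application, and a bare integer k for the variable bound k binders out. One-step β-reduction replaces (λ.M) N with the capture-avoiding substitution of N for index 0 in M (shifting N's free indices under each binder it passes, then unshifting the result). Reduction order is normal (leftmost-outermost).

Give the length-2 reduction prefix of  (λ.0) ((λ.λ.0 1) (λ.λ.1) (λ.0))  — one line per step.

  start: (λ.0) ((λ.λ.0 1) (λ.λ.1) (λ.0))
  step 1: (λ.λ.0 1) (λ.λ.1) (λ.0)
  step 2: (λ.0 (λ.λ.1)) (λ.0)

Answer: after 2 steps: (λ.0 (λ.λ.1)) (λ.0)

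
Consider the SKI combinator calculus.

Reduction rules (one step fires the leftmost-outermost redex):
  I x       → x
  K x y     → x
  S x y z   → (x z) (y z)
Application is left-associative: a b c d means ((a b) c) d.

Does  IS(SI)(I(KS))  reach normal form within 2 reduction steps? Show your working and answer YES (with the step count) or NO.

  start: IS(SI)(I(KS))
  →1  S(SI)(I(KS))
  →2  S(SI)(KS)

Answer: YES — reaches normal form S(SI)(KS) in 2 ≤ 2 steps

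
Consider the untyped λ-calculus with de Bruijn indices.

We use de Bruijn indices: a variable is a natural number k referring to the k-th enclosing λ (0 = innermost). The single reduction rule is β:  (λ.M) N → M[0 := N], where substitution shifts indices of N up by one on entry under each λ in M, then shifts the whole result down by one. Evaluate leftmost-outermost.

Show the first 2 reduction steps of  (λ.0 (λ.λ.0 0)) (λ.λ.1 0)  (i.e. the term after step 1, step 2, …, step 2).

  start: (λ.0 (λ.λ.0 0)) (λ.λ.1 0)
  step 1: (λ.λ.1 0) (λ.λ.0 0)
  step 2: λ.(λ.λ.0 0) 0

Answer: after 2 steps: λ.(λ.λ.0 0) 0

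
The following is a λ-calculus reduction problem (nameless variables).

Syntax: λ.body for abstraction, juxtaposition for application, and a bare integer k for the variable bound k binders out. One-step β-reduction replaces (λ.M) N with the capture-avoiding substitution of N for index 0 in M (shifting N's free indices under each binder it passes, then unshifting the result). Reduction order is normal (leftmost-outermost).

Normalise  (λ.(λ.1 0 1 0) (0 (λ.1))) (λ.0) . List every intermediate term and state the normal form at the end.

  start: (λ.(λ.1 0 1 0) (0 (λ.1))) (λ.0)
  →1  (λ.(λ.0) 0 (λ.0) 0) ((λ.0) (λ.λ.0))
  →2  (λ.0) ((λ.0) (λ.λ.0)) (λ.0) ((λ.0) (λ.λ.0))
  →3  (λ.0) (λ.λ.0) (λ.0) ((λ.0) (λ.λ.0))
  →4  (λ.λ.0) (λ.0) ((λ.0) (λ.λ.0))
  →5  (λ.0) ((λ.0) (λ.λ.0))
  →6  (λ.0) (λ.λ.0)
  →7  λ.λ.0

Answer: normal form = λ.λ.0  (in 7 steps)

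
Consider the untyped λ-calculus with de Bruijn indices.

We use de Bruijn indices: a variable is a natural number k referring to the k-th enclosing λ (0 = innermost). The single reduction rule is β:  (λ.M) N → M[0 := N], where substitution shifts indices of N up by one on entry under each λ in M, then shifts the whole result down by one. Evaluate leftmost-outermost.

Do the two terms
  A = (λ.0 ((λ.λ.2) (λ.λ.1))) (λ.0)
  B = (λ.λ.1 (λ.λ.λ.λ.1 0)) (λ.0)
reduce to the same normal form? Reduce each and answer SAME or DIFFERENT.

Term A:
  start: (λ.0 ((λ.λ.2) (λ.λ.1))) (λ.0)
  [1] (λ.0) ((λ.λ.λ.0) (λ.λ.1))
  [2] (λ.λ.λ.0) (λ.λ.1)
  [3] λ.λ.0

Term B:
  start: (λ.λ.1 (λ.λ.λ.λ.1 0)) (λ.0)
  [1] λ.(λ.0) (λ.λ.λ.λ.1 0)
  [2] λ.λ.λ.λ.λ.1 0

Answer: DIFFERENT — A ⇓ λ.λ.0, B ⇓ λ.λ.λ.λ.λ.1 0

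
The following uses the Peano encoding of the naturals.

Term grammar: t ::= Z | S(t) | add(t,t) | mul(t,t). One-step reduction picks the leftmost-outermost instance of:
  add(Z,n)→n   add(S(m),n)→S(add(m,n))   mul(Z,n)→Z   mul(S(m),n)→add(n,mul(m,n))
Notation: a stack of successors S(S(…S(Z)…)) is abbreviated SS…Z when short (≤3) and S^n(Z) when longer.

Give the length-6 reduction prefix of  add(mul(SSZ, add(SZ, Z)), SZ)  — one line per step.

  start: add(mul(SSZ, add(SZ, Z)), SZ)
  [1] add(add(add(SZ, Z), mul(SZ, add(SZ, Z))), SZ)
  [2] add(add(S(add(Z, Z)), mul(SZ, add(SZ, Z))), SZ)
  [3] add(S(add(add(Z, Z), mul(SZ, add(SZ, Z)))), SZ)
  [4] S(add(add(add(Z, Z), mul(SZ, add(SZ, Z))), SZ))
  [5] S(add(add(Z, mul(SZ, add(SZ, Z))), SZ))
  [6] S(add(mul(SZ, add(SZ, Z)), SZ))

Answer: after 6 steps: S(add(mul(SZ, add(SZ, Z)), SZ))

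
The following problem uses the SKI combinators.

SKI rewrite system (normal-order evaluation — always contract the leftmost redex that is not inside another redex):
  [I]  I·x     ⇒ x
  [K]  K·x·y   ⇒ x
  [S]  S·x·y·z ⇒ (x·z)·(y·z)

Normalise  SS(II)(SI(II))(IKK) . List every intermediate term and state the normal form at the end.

  start: SS(II)(SI(II))(IKK)
  [1] S(SI(II))(II(SI(II)))(IKK)
  [2] SI(II)(IKK)(II(SI(II))(IKK))
  [3] I(IKK)(II(IKK))(II(SI(II))(IKK))
  [4] IKK(II(IKK))(II(SI(II))(IKK))
  [5] KK(II(IKK))(II(SI(II))(IKK))
  [6] K(II(SI(II))(IKK))
  [7] K(I(SI(II))(IKK))
  [8] K(SI(II)(IKK))
  [9] K(I(IKK)(II(IKK)))
  [10] K(IKK(II(IKK)))
  [11] K(KK(II(IKK)))
  [12] KK

Answer: normal form = KK  (in 12 steps)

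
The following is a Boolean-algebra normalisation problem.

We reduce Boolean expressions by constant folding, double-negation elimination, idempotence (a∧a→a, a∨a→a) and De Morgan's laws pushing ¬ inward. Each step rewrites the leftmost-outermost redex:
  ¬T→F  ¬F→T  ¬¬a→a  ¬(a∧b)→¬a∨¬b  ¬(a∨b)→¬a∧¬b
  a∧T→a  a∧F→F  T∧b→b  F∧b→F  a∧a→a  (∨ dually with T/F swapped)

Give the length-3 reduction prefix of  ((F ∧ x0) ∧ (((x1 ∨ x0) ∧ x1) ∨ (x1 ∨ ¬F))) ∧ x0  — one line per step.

  start: ((F ∧ x0) ∧ (((x1 ∨ x0) ∧ x1) ∨ (x1 ∨ ¬F))) ∧ x0
  step 1: (F ∧ (((x1 ∨ x0) ∧ x1) ∨ (x1 ∨ ¬F))) ∧ x0
  step 2: F ∧ x0
  step 3: F

Answer: after 3 steps: F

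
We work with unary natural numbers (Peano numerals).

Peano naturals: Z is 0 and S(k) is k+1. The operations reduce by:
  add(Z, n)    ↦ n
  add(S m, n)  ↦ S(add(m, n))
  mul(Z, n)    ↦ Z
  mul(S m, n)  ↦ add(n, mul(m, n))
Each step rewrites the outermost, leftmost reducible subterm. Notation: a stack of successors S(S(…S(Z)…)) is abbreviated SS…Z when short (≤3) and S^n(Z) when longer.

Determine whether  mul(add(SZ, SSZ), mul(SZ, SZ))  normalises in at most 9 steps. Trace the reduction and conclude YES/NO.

Answer: NO — after 9 steps the term is S(mul(SSZ, mul(SZ, SZ))), not yet normal

Derivation:
  start: mul(add(SZ, SSZ), mul(SZ, SZ))
  step 1: mul(S(add(Z, SSZ)), mul(SZ, SZ))
  step 2: add(mul(SZ, SZ), mul(add(Z, SSZ), mul(SZ, SZ)))
  step 3: add(add(SZ, mul(Z, SZ)), mul(add(Z, SSZ), mul(SZ, SZ)))
  step 4: add(S(add(Z, mul(Z, SZ))), mul(add(Z, SSZ), mul(SZ, SZ)))
  step 5: S(add(add(Z, mul(Z, SZ)), mul(add(Z, SSZ), mul(SZ, SZ))))
  step 6: S(add(mul(Z, SZ), mul(add(Z, SSZ), mul(SZ, SZ))))
  step 7: S(add(Z, mul(add(Z, SSZ), mul(SZ, SZ))))
  step 8: S(mul(add(Z, SSZ), mul(SZ, SZ)))
  step 9: S(mul(SSZ, mul(SZ, SZ)))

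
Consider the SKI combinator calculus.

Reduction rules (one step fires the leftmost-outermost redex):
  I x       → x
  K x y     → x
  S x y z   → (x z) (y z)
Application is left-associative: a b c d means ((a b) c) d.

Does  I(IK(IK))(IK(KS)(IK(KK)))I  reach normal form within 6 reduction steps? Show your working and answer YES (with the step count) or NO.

Answer: YES — reaches normal form KI in 4 ≤ 6 steps

Reduction:
  start: I(IK(IK))(IK(KS)(IK(KK)))I
  [1] IK(IK)(IK(KS)(IK(KK)))I
  [2] K(IK)(IK(KS)(IK(KK)))I
  [3] IKI
  [4] KI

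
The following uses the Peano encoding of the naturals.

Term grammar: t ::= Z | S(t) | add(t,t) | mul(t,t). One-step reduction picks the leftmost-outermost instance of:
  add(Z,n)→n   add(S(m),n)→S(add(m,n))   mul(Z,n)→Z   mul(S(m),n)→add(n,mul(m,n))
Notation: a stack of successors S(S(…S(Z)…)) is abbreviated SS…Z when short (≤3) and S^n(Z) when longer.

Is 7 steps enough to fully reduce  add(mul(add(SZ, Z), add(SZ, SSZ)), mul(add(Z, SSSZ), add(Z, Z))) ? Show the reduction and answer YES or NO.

  start: add(mul(add(SZ, Z), add(SZ, SSZ)), mul(add(Z, SSSZ), add(Z, Z)))
  →1  add(mul(S(add(Z, Z)), add(SZ, SSZ)), mul(add(Z, SSSZ), add(Z, Z)))
  →2  add(add(add(SZ, SSZ), mul(add(Z, Z), add(SZ, SSZ))), mul(add(Z, SSSZ), add(Z, Z)))
  →3  add(add(S(add(Z, SSZ)), mul(add(Z, Z), add(SZ, SSZ))), mul(add(Z, SSSZ), add(Z, Z)))
  →4  add(S(add(add(Z, SSZ), mul(add(Z, Z), add(SZ, SSZ)))), mul(add(Z, SSSZ), add(Z, Z)))
  →5  S(add(add(add(Z, SSZ), mul(add(Z, Z), add(SZ, SSZ))), mul(add(Z, SSSZ), add(Z, Z))))
  →6  S(add(add(SSZ, mul(add(Z, Z), add(SZ, SSZ))), mul(add(Z, SSSZ), add(Z, Z))))
  →7  S(add(S(add(SZ, mul(add(Z, Z), add(SZ, SSZ)))), mul(add(Z, SSSZ), add(Z, Z))))

Answer: NO — after 7 steps the term is S(add(S(add(SZ, mul(add(Z, Z), add(SZ, SSZ)))), mul(add(Z, SSSZ), add(Z, Z)))), not yet normal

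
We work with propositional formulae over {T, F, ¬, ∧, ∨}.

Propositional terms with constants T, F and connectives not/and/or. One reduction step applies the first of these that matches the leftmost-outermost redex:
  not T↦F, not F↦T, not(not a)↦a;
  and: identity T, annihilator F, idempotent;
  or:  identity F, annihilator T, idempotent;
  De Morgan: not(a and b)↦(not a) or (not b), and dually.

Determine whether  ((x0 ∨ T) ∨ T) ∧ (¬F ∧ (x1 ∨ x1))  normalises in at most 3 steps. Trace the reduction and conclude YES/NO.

  start: ((x0 ∨ T) ∨ T) ∧ (¬F ∧ (x1 ∨ x1))
  →1  T ∧ (¬F ∧ (x1 ∨ x1))
  →2  ¬F ∧ (x1 ∨ x1)
  →3  T ∧ (x1 ∨ x1)

Answer: NO — after 3 steps the term is T ∧ (x1 ∨ x1), not yet normal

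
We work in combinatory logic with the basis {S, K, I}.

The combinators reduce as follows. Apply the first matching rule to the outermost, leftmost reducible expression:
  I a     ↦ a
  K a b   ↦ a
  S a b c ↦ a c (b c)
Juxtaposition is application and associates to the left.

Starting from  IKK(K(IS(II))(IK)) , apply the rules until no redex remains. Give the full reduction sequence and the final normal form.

Answer: normal form = K  (in 2 steps)

Derivation:
  start: IKK(K(IS(II))(IK))
  →1  KK(K(IS(II))(IK))
  →2  K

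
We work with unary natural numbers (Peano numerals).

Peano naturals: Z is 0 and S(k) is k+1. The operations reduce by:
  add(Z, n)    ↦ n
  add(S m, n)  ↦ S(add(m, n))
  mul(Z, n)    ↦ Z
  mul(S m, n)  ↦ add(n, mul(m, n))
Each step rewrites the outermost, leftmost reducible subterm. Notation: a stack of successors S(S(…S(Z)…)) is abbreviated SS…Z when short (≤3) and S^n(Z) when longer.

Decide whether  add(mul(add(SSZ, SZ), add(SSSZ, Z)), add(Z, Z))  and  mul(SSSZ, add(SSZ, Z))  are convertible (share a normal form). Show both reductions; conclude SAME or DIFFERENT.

Term A:
  start: add(mul(add(SSZ, SZ), add(SSSZ, Z)), add(Z, Z))
  step 1: add(mul(S(add(SZ, SZ)), add(SSSZ, Z)), add(Z, Z))
  step 2: add(add(add(SSSZ, Z), mul(add(SZ, SZ), add(SSSZ, Z))), add(Z, Z))
  step 3: add(add(S(add(SSZ, Z)), mul(add(SZ, SZ), add(SSSZ, Z))), add(Z, Z))
  step 4: add(S(add(add(SSZ, Z), mul(add(SZ, SZ), add(SSSZ, Z)))), add(Z, Z))
  step 5: S(add(add(add(SSZ, Z), mul(add(SZ, SZ), add(SSSZ, Z))), add(Z, Z)))
  step 6: S(add(add(S(add(SZ, Z)), mul(add(SZ, SZ), add(SSSZ, Z))), add(Z, Z)))
  step 7: S(add(S(add(add(SZ, Z), mul(add(SZ, SZ), add(SSSZ, Z)))), add(Z, Z)))
  step 8: S(S(add(add(add(SZ, Z), mul(add(SZ, SZ), add(SSSZ, Z))), add(Z, Z))))
  step 9: S(S(add(add(S(add(Z, Z)), mul(add(SZ, SZ), add(SSSZ, Z))), add(Z, Z))))
  step 10: S(S(add(S(add(add(Z, Z), mul(add(SZ, SZ), add(SSSZ, Z)))), add(Z, Z))))
  step 11: S(S(S(add(add(add(Z, Z), mul(add(SZ, SZ), add(SSSZ, Z))), add(Z, Z)))))
  step 12: S(S(S(add(add(Z, mul(add(SZ, SZ), add(SSSZ, Z))), add(Z, Z)))))
  step 13: S(S(S(add(mul(add(SZ, SZ), add(SSSZ, Z)), add(Z, Z)))))
  step 14: S(S(S(add(mul(S(add(Z, SZ)), add(SSSZ, Z)), add(Z, Z)))))
  step 15: S(S(S(add(add(add(SSSZ, Z), mul(add(Z, SZ), add(SSSZ, Z))), add(Z, Z)))))
  step 16: S(S(S(add(add(S(add(SSZ, Z)), mul(add(Z, SZ), add(SSSZ, Z))), add(Z, Z)))))
  step 17: S(S(S(add(S(add(add(SSZ, Z), mul(add(Z, SZ), add(SSSZ, Z)))), add(Z, Z)))))
  step 18: S(S(S(S(add(add(add(SSZ, Z), mul(add(Z, SZ), add(SSSZ, Z))), add(Z, Z))))))
  step 19: S(S(S(S(add(add(S(add(SZ, Z)), mul(add(Z, SZ), add(SSSZ, Z))), add(Z, Z))))))
  step 20: S(S(S(S(add(S(add(add(SZ, Z), mul(add(Z, SZ), add(SSSZ, Z)))), add(Z, Z))))))
  step 21: S(S(S(S(S(add(add(add(SZ, Z), mul(add(Z, SZ), add(SSSZ, Z))), add(Z, Z)))))))
  step 22: S(S(S(S(S(add(add(S(add(Z, Z)), mul(add(Z, SZ), add(SSSZ, Z))), add(Z, Z)))))))
  step 23: S(S(S(S(S(add(S(add(add(Z, Z), mul(add(Z, SZ), add(SSSZ, Z)))), add(Z, Z)))))))
  step 24: S(S(S(S(S(S(add(add(add(Z, Z), mul(add(Z, SZ), add(SSSZ, Z))), add(Z, Z))))))))
  step 25: S(S(S(S(S(S(add(add(Z, mul(add(Z, SZ), add(SSSZ, Z))), add(Z, Z))))))))
  step 26: S(S(S(S(S(S(add(mul(add(Z, SZ), add(SSSZ, Z)), add(Z, Z))))))))
  step 27: S(S(S(S(S(S(add(mul(SZ, add(SSSZ, Z)), add(Z, Z))))))))
  step 28: S(S(S(S(S(S(add(add(add(SSSZ, Z), mul(Z, add(SSSZ, Z))), add(Z, Z))))))))
  step 29: S(S(S(S(S(S(add(add(S(add(SSZ, Z)), mul(Z, add(SSSZ, Z))), add(Z, Z))))))))
  step 30: S(S(S(S(S(S(add(S(add(add(SSZ, Z), mul(Z, add(SSSZ, Z)))), add(Z, Z))))))))
  step 31: S(S(S(S(S(S(S(add(add(add(SSZ, Z), mul(Z, add(SSSZ, Z))), add(Z, Z)))))))))
  step 32: S(S(S(S(S(S(S(add(add(S(add(SZ, Z)), mul(Z, add(SSSZ, Z))), add(Z, Z)))))))))
  step 33: S(S(S(S(S(S(S(add(S(add(add(SZ, Z), mul(Z, add(SSSZ, Z)))), add(Z, Z)))))))))
  step 34: S(S(S(S(S(S(S(S(add(add(add(SZ, Z), mul(Z, add(SSSZ, Z))), add(Z, Z))))))))))
  step 35: S(S(S(S(S(S(S(S(add(add(S(add(Z, Z)), mul(Z, add(SSSZ, Z))), add(Z, Z))))))))))
  step 36: S(S(S(S(S(S(S(S(add(S(add(add(Z, Z), mul(Z, add(SSSZ, Z)))), add(Z, Z))))))))))
  step 37: S(S(S(S(S(S(S(S(S(add(add(add(Z, Z), mul(Z, add(SSSZ, Z))), add(Z, Z)))))))))))
  step 38: S(S(S(S(S(S(S(S(S(add(add(Z, mul(Z, add(SSSZ, Z))), add(Z, Z)))))))))))
  step 39: S(S(S(S(S(S(S(S(S(add(mul(Z, add(SSSZ, Z)), add(Z, Z)))))))))))
  step 40: S(S(S(S(S(S(S(S(S(add(Z, add(Z, Z)))))))))))
  step 41: S(S(S(S(S(S(S(S(S(add(Z, Z))))))))))
  step 42: S^9(Z)

Term B:
  start: mul(SSSZ, add(SSZ, Z))
  step 1: add(add(SSZ, Z), mul(SSZ, add(SSZ, Z)))
  step 2: add(S(add(SZ, Z)), mul(SSZ, add(SSZ, Z)))
  step 3: S(add(add(SZ, Z), mul(SSZ, add(SSZ, Z))))
  step 4: S(add(S(add(Z, Z)), mul(SSZ, add(SSZ, Z))))
  step 5: S(S(add(add(Z, Z), mul(SSZ, add(SSZ, Z)))))
  step 6: S(S(add(Z, mul(SSZ, add(SSZ, Z)))))
  step 7: S(S(mul(SSZ, add(SSZ, Z))))
  step 8: S(S(add(add(SSZ, Z), mul(SZ, add(SSZ, Z)))))
  step 9: S(S(add(S(add(SZ, Z)), mul(SZ, add(SSZ, Z)))))
  step 10: S(S(S(add(add(SZ, Z), mul(SZ, add(SSZ, Z))))))
  step 11: S(S(S(add(S(add(Z, Z)), mul(SZ, add(SSZ, Z))))))
  step 12: S(S(S(S(add(add(Z, Z), mul(SZ, add(SSZ, Z)))))))
  step 13: S(S(S(S(add(Z, mul(SZ, add(SSZ, Z)))))))
  step 14: S(S(S(S(mul(SZ, add(SSZ, Z))))))
  step 15: S(S(S(S(add(add(SSZ, Z), mul(Z, add(SSZ, Z)))))))
  step 16: S(S(S(S(add(S(add(SZ, Z)), mul(Z, add(SSZ, Z)))))))
  step 17: S(S(S(S(S(add(add(SZ, Z), mul(Z, add(SSZ, Z))))))))
  step 18: S(S(S(S(S(add(S(add(Z, Z)), mul(Z, add(SSZ, Z))))))))
  step 19: S(S(S(S(S(S(add(add(Z, Z), mul(Z, add(SSZ, Z)))))))))
  step 20: S(S(S(S(S(S(add(Z, mul(Z, add(SSZ, Z)))))))))
  step 21: S(S(S(S(S(S(mul(Z, add(SSZ, Z))))))))
  step 22: S^6(Z)

Answer: DIFFERENT — A ⇓ S^9(Z), B ⇓ S^6(Z)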